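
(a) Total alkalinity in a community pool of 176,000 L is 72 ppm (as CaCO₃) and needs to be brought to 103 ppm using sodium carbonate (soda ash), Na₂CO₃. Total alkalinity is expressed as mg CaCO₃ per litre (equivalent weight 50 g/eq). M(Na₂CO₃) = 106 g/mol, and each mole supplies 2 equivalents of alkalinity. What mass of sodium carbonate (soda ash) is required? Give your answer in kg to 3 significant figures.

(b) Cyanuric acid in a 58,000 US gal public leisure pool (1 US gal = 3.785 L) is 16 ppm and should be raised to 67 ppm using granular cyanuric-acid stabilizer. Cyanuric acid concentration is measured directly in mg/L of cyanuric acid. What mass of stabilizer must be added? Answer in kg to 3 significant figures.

(a) Alkalinity to add: (103 − 72) = 31 mg/L as CaCO₃ × 176,000 L = 5456 g as CaCO₃.
(a) Equivalents: 5456 g ÷ 50 g/eq = 109.1 eq.
(a) Each mole of Na₂CO₃ supplies 2 eq, so 109.1 / 2 = 54.56 mol.
(a) Mass: 54.56 mol × 106 g/mol = 5783 g.

(b) Volume: 58,000 US gal × 3.785 L/gal = 219,530 L.
(b) CYA to add: (67 − 16) = 51 mg/L × 219,530 L = 11,200 g cyanuric acid.

(a) 5.78 kg; (b) 11.2 kg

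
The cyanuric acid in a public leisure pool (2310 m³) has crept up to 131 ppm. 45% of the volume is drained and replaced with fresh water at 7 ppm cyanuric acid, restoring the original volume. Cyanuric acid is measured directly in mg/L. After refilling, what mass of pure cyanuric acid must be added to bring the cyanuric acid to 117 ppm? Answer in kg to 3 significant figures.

96.6 kg

Volume: 2310 m³ = 2,310,000 L.
After draining 45% and refilling: 131 × 0.55 + 7 × 0.45 = 75.2 ppm.
Deficit to target: 117 − 75.2 = 41.8 mg/L.
Mass: 41.8 mg/L × 2,310,000 L = 96,560 g cyanuric acid.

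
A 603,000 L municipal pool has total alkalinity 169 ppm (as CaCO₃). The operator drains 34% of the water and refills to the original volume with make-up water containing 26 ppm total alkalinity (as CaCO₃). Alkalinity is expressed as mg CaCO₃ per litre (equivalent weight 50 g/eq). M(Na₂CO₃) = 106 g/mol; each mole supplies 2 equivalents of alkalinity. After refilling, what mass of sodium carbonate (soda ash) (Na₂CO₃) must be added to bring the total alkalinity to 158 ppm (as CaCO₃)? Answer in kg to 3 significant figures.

After draining 34% and refilling: 169 × 0.66 + 26 × 0.34 = 120.38 ppm.
Deficit to target: 158 − 120.38 = 37.62 mg/L.
As CaCO₃: 37.62 mg/L × 603,000 L = 22,680 g; ÷ 50 g/eq ÷ 2 = 226.8 mol Na₂CO₃.
Mass: 226.8 × 106 = 24,050 g.

24.0 kg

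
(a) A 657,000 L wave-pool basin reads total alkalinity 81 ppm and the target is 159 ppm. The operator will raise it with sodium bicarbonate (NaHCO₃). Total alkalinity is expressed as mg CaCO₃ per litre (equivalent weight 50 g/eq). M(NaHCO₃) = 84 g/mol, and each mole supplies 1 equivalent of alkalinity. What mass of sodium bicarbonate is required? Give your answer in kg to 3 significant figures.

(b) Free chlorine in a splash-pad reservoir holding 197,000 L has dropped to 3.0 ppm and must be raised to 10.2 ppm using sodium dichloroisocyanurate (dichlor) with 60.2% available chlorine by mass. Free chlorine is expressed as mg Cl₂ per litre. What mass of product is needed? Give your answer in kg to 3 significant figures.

(a) 86.1 kg; (b) 2.36 kg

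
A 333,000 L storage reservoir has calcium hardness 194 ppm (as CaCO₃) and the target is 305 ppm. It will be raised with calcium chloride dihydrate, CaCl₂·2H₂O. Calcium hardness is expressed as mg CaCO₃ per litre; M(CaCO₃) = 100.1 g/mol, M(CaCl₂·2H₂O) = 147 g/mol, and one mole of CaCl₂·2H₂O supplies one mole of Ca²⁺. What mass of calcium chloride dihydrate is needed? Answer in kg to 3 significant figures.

Hardness to add: (305 − 194) = 111 mg/L as CaCO₃ × 333,000 L = 36,960 g as CaCO₃.
Moles of Ca²⁺ (1 mol Ca²⁺ ≡ 1 mol CaCO₃): 36,960 / 100.1 g/mol = 369.3 mol.
Mass of CaCl₂·2H₂O: 369.3 × 147 = 54,280 g.

54.3 kg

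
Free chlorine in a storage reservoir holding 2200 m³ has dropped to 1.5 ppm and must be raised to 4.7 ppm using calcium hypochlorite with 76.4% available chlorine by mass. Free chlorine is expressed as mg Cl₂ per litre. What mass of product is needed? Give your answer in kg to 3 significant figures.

Volume: 2200 m³ = 2,200,000 L.
Chlorine deficit: 4.7 − 1.5 = 3.2 ppm = 3.2 mg/L as Cl₂.
Cl₂ equivalent needed: 3.2 mg/L × 2,200,000 L = 7,040,000 mg = 7040 g.
Product at 76.4% available chlorine: 7040 / 0.764 = 9215 g.

9.21 kg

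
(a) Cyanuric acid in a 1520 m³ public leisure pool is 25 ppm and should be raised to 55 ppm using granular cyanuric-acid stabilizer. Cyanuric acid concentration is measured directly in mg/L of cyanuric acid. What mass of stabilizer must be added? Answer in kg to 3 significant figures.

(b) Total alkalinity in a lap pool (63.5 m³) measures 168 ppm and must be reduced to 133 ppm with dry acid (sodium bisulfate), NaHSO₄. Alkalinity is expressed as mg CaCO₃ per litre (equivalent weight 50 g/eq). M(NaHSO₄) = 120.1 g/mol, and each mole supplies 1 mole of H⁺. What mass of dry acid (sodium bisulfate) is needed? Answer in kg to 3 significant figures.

(a) Volume: 1520 m³ = 1,520,000 L.
(a) CYA to add: (55 − 25) = 30 mg/L × 1,520,000 L = 45,600 g cyanuric acid.

(b) Volume: 63.5 m³ = 63,500 L.
(b) Alkalinity to neutralize: (168 − 133) = 35 mg/L as CaCO₃ × 63,500 L = 2222 g as CaCO₃.
(b) Equivalents of H⁺ required: 2222 ÷ 50 g/eq = 44.45 eq = 44.45 mol NaHSO₄.
(b) Mass of NaHSO₄: 44.45 × 120.1 = 5338 g.

(a) 45.6 kg; (b) 5.34 kg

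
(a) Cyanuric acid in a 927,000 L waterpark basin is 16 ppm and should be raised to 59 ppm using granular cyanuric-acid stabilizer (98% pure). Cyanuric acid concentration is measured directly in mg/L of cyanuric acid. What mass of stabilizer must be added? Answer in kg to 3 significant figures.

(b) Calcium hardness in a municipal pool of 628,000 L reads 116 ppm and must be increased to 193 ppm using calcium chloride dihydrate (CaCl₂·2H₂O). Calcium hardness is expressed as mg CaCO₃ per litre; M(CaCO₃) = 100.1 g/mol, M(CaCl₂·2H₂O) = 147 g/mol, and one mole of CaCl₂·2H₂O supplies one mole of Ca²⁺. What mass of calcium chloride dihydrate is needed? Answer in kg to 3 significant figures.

(a) CYA to add: (59 − 16) = 43 mg/L × 927,000 L = 39,860 g cyanuric acid.
(a) At 98% purity: 39,860 / 0.98 = 40,670 g product.

(b) Hardness to add: (193 − 116) = 77 mg/L as CaCO₃ × 628,000 L = 48,360 g as CaCO₃.
(b) Moles of Ca²⁺ (1 mol Ca²⁺ ≡ 1 mol CaCO₃): 48,360 / 100.1 g/mol = 483.1 mol.
(b) Mass of CaCl₂·2H₂O: 483.1 × 147 = 71,010 g.

(a) 40.7 kg; (b) 71.0 kg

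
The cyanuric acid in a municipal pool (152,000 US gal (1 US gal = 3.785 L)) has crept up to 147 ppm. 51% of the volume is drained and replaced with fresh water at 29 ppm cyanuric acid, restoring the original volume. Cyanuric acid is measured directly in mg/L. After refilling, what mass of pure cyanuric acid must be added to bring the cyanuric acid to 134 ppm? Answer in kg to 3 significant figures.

27.1 kg

Volume: 152,000 US gal × 3.785 L/gal = 575,320 L.
After draining 51% and refilling: 147 × 0.49 + 29 × 0.51 = 86.82 ppm.
Deficit to target: 134 − 86.82 = 47.18 mg/L.
Mass: 47.18 mg/L × 575,320 L = 27,140 g cyanuric acid.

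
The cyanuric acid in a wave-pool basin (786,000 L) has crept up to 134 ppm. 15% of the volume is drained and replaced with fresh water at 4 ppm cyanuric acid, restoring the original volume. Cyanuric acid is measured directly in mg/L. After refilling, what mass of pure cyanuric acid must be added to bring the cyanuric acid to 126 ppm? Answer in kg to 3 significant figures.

After draining 15% and refilling: 134 × 0.85 + 4 × 0.15 = 114.5 ppm.
Deficit to target: 126 − 114.5 = 11.5 mg/L.
Mass: 11.5 mg/L × 786,000 L = 9039 g cyanuric acid.

9.04 kg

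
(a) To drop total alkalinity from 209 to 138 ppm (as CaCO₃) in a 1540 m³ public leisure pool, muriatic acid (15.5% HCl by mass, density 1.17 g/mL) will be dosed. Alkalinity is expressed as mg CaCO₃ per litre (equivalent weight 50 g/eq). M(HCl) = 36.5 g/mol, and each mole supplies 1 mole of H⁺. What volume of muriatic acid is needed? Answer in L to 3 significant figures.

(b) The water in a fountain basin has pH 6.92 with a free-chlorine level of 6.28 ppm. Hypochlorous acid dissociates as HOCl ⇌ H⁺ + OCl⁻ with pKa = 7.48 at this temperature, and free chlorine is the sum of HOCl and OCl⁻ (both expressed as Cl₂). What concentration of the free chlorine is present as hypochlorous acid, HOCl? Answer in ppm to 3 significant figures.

(a) Volume: 1540 m³ = 1,540,000 L.
(a) Alkalinity to neutralize: (209 − 138) = 71 mg/L as CaCO₃ × 1,540,000 L = 109,300 g as CaCO₃.
(a) Equivalents of H⁺ required: 109,300 ÷ 50 g/eq = 2187 eq = 2187 mol HCl.
(a) Mass of HCl: 2187 × 36.5 = 79,820 g.
(a) Mass of 15.5% solution: 79,820 / 0.155 = 515,000 g.
(a) Volume: 515,000 g ÷ 1.17 g/mL = 440,100 mL.

(b) [OCl⁻]/[HOCl] = 10^(pH − pKa) = 10^(6.92 − 7.48) = 10^-0.56 = 0.2754.
(b) Fraction as HOCl = 1 / (1 + 0.2754) = 0.7841.
(b) HOCl = 0.7841 × 6.28 ppm = 4.924 ppm.

(a) 440 L; (b) 4.92 ppm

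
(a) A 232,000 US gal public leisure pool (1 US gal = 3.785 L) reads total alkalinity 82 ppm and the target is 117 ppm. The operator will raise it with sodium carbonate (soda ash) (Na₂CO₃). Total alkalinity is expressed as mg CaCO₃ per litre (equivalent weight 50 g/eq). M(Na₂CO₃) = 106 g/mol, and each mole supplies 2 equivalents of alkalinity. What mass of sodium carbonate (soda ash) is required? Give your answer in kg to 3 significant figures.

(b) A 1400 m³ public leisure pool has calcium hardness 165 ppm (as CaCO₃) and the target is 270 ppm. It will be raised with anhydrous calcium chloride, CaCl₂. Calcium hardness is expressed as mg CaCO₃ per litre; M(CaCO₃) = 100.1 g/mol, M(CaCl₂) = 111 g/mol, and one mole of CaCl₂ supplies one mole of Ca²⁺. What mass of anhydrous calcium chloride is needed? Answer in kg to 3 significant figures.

(a) 32.6 kg; (b) 163 kg

(a) Volume: 232,000 US gal × 3.785 L/gal = 878,120 L.
(a) Alkalinity to add: (117 − 82) = 35 mg/L as CaCO₃ × 878,120 L = 30,730 g as CaCO₃.
(a) Equivalents: 30,730 g ÷ 50 g/eq = 614.7 eq.
(a) Each mole of Na₂CO₃ supplies 2 eq, so 614.7 / 2 = 307.3 mol.
(a) Mass: 307.3 mol × 106 g/mol = 32,580 g.

(b) Volume: 1400 m³ = 1,400,000 L.
(b) Hardness to add: (270 − 165) = 105 mg/L as CaCO₃ × 1,400,000 L = 147,000 g as CaCO₃.
(b) Moles of Ca²⁺ (1 mol Ca²⁺ ≡ 1 mol CaCO₃): 147,000 / 100.1 g/mol = 1469 mol.
(b) Mass of CaCl₂: 1469 × 111 = 163,000 g.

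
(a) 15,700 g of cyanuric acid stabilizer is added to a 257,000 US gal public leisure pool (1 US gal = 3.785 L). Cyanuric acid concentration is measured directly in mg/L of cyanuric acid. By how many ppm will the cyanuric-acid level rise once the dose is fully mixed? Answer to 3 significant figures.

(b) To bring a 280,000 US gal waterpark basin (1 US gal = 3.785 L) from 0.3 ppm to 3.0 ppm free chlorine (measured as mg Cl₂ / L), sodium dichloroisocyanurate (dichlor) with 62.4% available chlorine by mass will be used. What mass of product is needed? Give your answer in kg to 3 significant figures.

(a) 16.1 ppm; (b) 4.59 kg

(a) Volume: 257,000 US gal × 3.785 L/gal = 972,745 L.
(a) Rise: 15,700 g / 972,745 L × 1000 = 16.14 mg/L.

(b) Volume: 280,000 US gal × 3.785 L/gal = 1,059,800 L.
(b) Chlorine deficit: 3.0 − 0.3 = 2.7 ppm = 2.7 mg/L as Cl₂.
(b) Cl₂ equivalent needed: 2.7 mg/L × 1,059,800 L = 2,861,000 mg = 2861 g.
(b) Product at 62.4% available chlorine: 2861 / 0.624 = 4586 g.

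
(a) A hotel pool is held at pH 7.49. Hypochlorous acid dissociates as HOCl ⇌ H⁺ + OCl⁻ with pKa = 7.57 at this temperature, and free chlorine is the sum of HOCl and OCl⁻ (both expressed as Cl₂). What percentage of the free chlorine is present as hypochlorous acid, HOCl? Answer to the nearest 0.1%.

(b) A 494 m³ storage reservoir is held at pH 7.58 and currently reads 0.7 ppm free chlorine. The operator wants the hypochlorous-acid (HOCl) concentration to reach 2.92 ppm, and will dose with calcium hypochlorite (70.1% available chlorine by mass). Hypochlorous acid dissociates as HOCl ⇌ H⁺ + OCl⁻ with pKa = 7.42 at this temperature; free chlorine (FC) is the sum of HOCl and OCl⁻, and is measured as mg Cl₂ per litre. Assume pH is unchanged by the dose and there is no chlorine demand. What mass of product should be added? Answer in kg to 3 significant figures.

(a) [OCl⁻]/[HOCl] = 10^(pH − pKa) = 10^(7.49 − 7.57) = 10^-0.08 = 0.8318.
(a) Fraction as HOCl = 1 / (1 + 0.8318) = 0.5459.

(b) Volume: 494 m³ = 494,000 L.
(b) [OCl⁻]/[HOCl] = 10^(pH − pKa) = 10^(7.58 − 7.42) = 1.445; fraction as HOCl = 1/(1 + 1.445) = 0.4089.
(b) Free chlorine required for 2.92 ppm HOCl: 2.92 / 0.4089 = 7.141 ppm.
(b) FC to add: 7.141 − 0.7 = 6.441 mg/L as Cl₂.
(b) Cl₂ equivalent: 6.441 mg/L × 494,000 L = 3182 g.
(b) Product at 70.1% available Cl: 3182 / 0.701 = 4539 g.

(a) 54.6%; (b) 4.54 kg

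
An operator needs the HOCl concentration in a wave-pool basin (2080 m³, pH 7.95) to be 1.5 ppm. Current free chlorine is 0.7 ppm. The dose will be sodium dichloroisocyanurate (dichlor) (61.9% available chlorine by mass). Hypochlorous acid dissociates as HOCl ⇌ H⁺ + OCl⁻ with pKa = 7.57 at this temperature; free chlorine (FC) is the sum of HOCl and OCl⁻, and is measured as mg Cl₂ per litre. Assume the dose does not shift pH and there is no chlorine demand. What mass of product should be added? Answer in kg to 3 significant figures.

14.8 kg

Volume: 2080 m³ = 2,080,000 L.
[OCl⁻]/[HOCl] = 10^(pH − pKa) = 10^(7.95 − 7.57) = 2.399; fraction as HOCl = 1/(1 + 2.399) = 0.2942.
Free chlorine required for 1.5 ppm HOCl: 1.5 / 0.2942 = 5.098 ppm.
FC to add: 5.098 − 0.7 = 4.398 mg/L as Cl₂.
Cl₂ equivalent: 4.398 mg/L × 2,080,000 L = 9148 g.
Product at 61.9% available Cl: 9148 / 0.619 = 14,780 g.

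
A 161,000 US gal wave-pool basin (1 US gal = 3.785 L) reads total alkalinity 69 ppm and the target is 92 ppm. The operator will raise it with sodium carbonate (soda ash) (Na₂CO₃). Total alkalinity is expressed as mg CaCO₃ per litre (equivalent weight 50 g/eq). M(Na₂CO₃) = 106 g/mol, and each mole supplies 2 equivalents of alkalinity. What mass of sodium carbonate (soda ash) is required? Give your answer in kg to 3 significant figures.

14.9 kg

Volume: 161,000 US gal × 3.785 L/gal = 609,385 L.
Alkalinity to add: (92 − 69) = 23 mg/L as CaCO₃ × 609,385 L = 14,020 g as CaCO₃.
Equivalents: 14,020 g ÷ 50 g/eq = 280.3 eq.
Each mole of Na₂CO₃ supplies 2 eq, so 280.3 / 2 = 140.2 mol.
Mass: 140.2 mol × 106 g/mol = 14,860 g.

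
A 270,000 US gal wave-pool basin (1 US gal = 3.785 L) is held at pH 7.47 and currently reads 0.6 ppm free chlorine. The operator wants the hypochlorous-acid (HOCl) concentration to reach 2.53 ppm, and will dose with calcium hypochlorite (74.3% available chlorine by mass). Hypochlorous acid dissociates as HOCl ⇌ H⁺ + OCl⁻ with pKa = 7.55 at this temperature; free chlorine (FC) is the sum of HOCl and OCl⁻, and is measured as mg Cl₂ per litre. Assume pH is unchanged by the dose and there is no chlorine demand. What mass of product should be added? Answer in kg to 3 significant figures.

Volume: 270,000 US gal × 3.785 L/gal = 1,021,950 L.
[OCl⁻]/[HOCl] = 10^(pH − pKa) = 10^(7.47 − 7.55) = 0.8318; fraction as HOCl = 1/(1 + 0.8318) = 0.5459.
Free chlorine required for 2.53 ppm HOCl: 2.53 / 0.5459 = 4.634 ppm.
FC to add: 4.634 − 0.6 = 4.034 mg/L as Cl₂.
Cl₂ equivalent: 4.034 mg/L × 1,021,950 L = 4123 g.
Product at 74.3% available Cl: 4123 / 0.743 = 5549 g.

5.55 kg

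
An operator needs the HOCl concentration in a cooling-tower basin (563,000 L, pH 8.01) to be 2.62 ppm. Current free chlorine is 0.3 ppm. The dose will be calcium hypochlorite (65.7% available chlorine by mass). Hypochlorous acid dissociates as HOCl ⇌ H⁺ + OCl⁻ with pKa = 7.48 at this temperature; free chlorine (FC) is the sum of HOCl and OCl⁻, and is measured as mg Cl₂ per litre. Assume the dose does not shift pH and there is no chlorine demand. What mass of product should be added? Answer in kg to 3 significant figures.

9.60 kg

[OCl⁻]/[HOCl] = 10^(pH − pKa) = 10^(8.01 − 7.48) = 3.388; fraction as HOCl = 1/(1 + 3.388) = 0.2279.
Free chlorine required for 2.62 ppm HOCl: 2.62 / 0.2279 = 11.5 ppm.
FC to add: 11.5 − 0.3 = 11.2 mg/L as Cl₂.
Cl₂ equivalent: 11.2 mg/L × 563,000 L = 6304 g.
Product at 65.7% available Cl: 6304 / 0.657 = 9596 g.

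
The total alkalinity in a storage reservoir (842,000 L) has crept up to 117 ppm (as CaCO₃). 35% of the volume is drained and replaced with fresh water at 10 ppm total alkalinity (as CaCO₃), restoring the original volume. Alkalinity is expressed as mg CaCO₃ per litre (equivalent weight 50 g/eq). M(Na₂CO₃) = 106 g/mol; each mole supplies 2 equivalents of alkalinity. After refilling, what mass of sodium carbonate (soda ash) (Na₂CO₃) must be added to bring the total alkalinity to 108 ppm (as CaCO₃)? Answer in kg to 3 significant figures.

After draining 35% and refilling: 117 × 0.65 + 10 × 0.35 = 79.55 ppm.
Deficit to target: 108 − 79.55 = 28.45 mg/L.
As CaCO₃: 28.45 mg/L × 842,000 L = 23,950 g; ÷ 50 g/eq ÷ 2 = 239.5 mol Na₂CO₃.
Mass: 239.5 × 106 = 25,390 g.

25.4 kg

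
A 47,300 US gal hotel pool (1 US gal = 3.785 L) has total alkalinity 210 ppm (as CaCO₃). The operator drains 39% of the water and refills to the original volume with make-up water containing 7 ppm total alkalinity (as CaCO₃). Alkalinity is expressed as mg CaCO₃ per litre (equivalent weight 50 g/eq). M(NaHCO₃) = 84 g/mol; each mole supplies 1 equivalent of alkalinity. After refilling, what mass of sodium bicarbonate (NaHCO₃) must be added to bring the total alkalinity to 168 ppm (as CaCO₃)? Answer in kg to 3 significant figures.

11.2 kg

Volume: 47,300 US gal × 3.785 L/gal = 179,030 L.
After draining 39% and refilling: 210 × 0.61 + 7 × 0.39 = 130.83 ppm.
Deficit to target: 168 − 130.83 = 37.17 mg/L.
As CaCO₃: 37.17 mg/L × 179,030 L = 6655 g; ÷ 50 g/eq ÷ 1 = 133.1 mol NaHCO₃.
Mass: 133.1 × 84 = 11,180 g.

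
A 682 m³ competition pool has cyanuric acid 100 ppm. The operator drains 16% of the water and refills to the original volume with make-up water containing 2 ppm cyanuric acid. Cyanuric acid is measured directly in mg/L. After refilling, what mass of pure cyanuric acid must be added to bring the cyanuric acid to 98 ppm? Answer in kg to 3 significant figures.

Volume: 682 m³ = 682,000 L.
After draining 16% and refilling: 100 × 0.84 + 2 × 0.16 = 84.32 ppm.
Deficit to target: 98 − 84.32 = 13.68 mg/L.
Mass: 13.68 mg/L × 682,000 L = 9330 g cyanuric acid.

9.33 kg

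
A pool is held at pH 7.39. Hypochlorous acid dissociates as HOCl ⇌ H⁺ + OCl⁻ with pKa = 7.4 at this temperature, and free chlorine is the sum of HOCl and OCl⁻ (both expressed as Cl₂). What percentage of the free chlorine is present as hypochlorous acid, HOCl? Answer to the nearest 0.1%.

[OCl⁻]/[HOCl] = 10^(pH − pKa) = 10^(7.39 − 7.4) = 10^-0.01 = 0.9772.
Fraction as HOCl = 1 / (1 + 0.9772) = 0.5058.

50.6%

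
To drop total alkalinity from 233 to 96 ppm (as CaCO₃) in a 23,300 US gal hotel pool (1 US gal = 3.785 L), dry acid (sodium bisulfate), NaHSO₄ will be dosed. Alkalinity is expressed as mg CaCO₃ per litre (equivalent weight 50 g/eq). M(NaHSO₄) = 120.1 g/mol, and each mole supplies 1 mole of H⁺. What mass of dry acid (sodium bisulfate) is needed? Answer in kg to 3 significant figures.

29.0 kg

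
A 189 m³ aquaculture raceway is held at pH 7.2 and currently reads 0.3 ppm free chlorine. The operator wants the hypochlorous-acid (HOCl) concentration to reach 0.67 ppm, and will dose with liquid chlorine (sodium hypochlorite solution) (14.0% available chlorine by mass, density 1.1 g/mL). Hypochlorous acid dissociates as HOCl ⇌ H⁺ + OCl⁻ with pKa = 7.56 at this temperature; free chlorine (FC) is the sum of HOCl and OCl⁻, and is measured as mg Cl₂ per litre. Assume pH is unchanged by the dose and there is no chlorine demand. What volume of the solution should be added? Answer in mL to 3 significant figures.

Volume: 189 m³ = 189,000 L.
[OCl⁻]/[HOCl] = 10^(pH − pKa) = 10^(7.2 − 7.56) = 0.4365; fraction as HOCl = 1/(1 + 0.4365) = 0.6961.
Free chlorine required for 0.67 ppm HOCl: 0.67 / 0.6961 = 0.9625 ppm.
FC to add: 0.9625 − 0.3 = 0.6625 mg/L as Cl₂.
Cl₂ equivalent: 0.6625 mg/L × 189,000 L = 125.2 g.
Product at 14.0% available Cl: 125.2 / 0.14 = 894.3 g.
Volume: 894.3 g ÷ 1.1 g/mL = 813 mL.

813 mL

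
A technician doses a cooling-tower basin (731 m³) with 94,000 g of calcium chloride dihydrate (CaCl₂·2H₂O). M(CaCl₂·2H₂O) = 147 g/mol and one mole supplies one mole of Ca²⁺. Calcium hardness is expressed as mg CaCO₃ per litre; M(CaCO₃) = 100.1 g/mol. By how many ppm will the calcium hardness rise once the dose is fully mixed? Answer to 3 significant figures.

87.6 ppm

Volume: 731 m³ = 731,000 L.
Moles of Ca²⁺: 94,000 g ÷ 147 g/mol = 639.5 mol.
As CaCO₃: 639.5 mol × 100.1 g/mol = 64,010 g.
Rise: 64,010 g / 731,000 L × 1000 = 87.56 mg/L.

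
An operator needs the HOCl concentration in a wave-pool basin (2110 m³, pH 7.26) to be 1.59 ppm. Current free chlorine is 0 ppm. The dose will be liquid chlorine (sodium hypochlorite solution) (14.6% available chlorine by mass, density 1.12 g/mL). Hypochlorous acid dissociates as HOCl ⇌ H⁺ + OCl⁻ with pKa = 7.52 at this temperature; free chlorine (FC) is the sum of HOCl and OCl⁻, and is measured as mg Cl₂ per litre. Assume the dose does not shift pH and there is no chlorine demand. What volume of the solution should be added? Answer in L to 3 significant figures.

31.8 L

Volume: 2110 m³ = 2,110,000 L.
[OCl⁻]/[HOCl] = 10^(pH − pKa) = 10^(7.26 − 7.52) = 0.5495; fraction as HOCl = 1/(1 + 0.5495) = 0.6454.
Free chlorine required for 1.59 ppm HOCl: 1.59 / 0.6454 = 2.464 ppm.
FC to add: 2.464 − 0 = 2.464 mg/L as Cl₂.
Cl₂ equivalent: 2.464 mg/L × 2,110,000 L = 5199 g.
Product at 14.6% available Cl: 5199 / 0.146 = 35,610 g.
Volume: 35,610 g ÷ 1.12 g/mL = 31,790 mL.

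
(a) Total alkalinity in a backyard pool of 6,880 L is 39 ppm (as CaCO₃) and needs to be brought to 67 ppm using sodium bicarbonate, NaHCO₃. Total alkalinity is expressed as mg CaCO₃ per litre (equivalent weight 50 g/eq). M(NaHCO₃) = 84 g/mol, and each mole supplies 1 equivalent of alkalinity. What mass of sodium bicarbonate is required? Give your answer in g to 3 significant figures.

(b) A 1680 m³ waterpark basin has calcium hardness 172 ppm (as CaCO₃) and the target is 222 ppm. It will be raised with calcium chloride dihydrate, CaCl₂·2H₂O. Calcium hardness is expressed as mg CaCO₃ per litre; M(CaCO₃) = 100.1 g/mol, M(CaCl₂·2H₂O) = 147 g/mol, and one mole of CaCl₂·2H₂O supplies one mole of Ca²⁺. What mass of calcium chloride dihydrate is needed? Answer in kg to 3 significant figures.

(a) 324 g; (b) 123 kg

(a) Alkalinity to add: (67 − 39) = 28 mg/L as CaCO₃ × 6,880 L = 192.6 g as CaCO₃.
(a) Equivalents: 192.6 g ÷ 50 g/eq = 3.853 eq.
(a) NaHCO₃ supplies 1 eq per mole → 3.853 mol.
(a) Mass: 3.853 mol × 84 g/mol = 323.6 g.

(b) Volume: 1680 m³ = 1,680,000 L.
(b) Hardness to add: (222 − 172) = 50 mg/L as CaCO₃ × 1,680,000 L = 84,000 g as CaCO₃.
(b) Moles of Ca²⁺ (1 mol Ca²⁺ ≡ 1 mol CaCO₃): 84,000 / 100.1 g/mol = 839.2 mol.
(b) Mass of CaCl₂·2H₂O: 839.2 × 147 = 123,400 g.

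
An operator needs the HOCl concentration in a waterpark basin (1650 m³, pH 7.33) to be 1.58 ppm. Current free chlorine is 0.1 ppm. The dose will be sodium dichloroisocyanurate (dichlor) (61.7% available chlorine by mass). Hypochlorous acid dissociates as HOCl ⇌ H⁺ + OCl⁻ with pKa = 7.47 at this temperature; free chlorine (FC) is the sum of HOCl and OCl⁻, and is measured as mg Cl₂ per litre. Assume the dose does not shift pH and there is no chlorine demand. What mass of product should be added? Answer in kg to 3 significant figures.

7.02 kg

Volume: 1650 m³ = 1,650,000 L.
[OCl⁻]/[HOCl] = 10^(pH − pKa) = 10^(7.33 − 7.47) = 0.7244; fraction as HOCl = 1/(1 + 0.7244) = 0.5799.
Free chlorine required for 1.58 ppm HOCl: 1.58 / 0.5799 = 2.725 ppm.
FC to add: 2.725 − 0.1 = 2.625 mg/L as Cl₂.
Cl₂ equivalent: 2.625 mg/L × 1,650,000 L = 4331 g.
Product at 61.7% available Cl: 4331 / 0.617 = 7019 g.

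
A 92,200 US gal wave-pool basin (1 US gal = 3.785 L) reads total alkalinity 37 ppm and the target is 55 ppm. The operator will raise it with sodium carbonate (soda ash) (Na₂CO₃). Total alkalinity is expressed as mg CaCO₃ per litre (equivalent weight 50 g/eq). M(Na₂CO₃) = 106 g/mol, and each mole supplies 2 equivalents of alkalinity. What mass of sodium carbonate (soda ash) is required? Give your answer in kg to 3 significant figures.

6.66 kg

Volume: 92,200 US gal × 3.785 L/gal = 348,977 L.
Alkalinity to add: (55 − 37) = 18 mg/L as CaCO₃ × 348,977 L = 6282 g as CaCO₃.
Equivalents: 6282 g ÷ 50 g/eq = 125.6 eq.
Each mole of Na₂CO₃ supplies 2 eq, so 125.6 / 2 = 62.82 mol.
Mass: 62.82 mol × 106 g/mol = 6658 g.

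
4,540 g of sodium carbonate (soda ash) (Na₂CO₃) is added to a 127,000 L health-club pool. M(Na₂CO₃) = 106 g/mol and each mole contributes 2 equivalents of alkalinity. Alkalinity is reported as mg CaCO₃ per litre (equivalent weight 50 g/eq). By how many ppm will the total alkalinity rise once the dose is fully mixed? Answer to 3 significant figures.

Moles of Na₂CO₃: 4,540 g ÷ 106 g/mol = 42.83 mol → 85.66 eq of alkalinity.
As CaCO₃: 85.66 eq × 50 g/eq = 4283 g.
Rise: 4283 g / 127,000 L × 1000 = 33.72 mg/L.

33.7 ppm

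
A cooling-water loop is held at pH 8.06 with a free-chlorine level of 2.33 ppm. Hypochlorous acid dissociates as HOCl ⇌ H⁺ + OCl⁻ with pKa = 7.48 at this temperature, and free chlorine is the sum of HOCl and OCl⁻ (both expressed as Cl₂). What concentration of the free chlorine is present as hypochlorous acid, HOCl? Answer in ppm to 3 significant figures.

[OCl⁻]/[HOCl] = 10^(pH − pKa) = 10^(8.06 − 7.48) = 10^0.58 = 3.802.
Fraction as HOCl = 1 / (1 + 3.802) = 0.2083.
HOCl = 0.2083 × 2.33 ppm = 0.4852 ppm.

0.485 ppm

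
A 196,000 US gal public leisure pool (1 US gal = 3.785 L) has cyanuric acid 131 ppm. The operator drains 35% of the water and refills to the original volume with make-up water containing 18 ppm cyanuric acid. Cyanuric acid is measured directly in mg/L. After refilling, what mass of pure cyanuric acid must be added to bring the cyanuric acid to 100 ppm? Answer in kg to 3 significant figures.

Volume: 196,000 US gal × 3.785 L/gal = 741,860 L.
After draining 35% and refilling: 131 × 0.65 + 18 × 0.35 = 91.45 ppm.
Deficit to target: 100 − 91.45 = 8.55 mg/L.
Mass: 8.55 mg/L × 741,860 L = 6343 g cyanuric acid.

6.34 kg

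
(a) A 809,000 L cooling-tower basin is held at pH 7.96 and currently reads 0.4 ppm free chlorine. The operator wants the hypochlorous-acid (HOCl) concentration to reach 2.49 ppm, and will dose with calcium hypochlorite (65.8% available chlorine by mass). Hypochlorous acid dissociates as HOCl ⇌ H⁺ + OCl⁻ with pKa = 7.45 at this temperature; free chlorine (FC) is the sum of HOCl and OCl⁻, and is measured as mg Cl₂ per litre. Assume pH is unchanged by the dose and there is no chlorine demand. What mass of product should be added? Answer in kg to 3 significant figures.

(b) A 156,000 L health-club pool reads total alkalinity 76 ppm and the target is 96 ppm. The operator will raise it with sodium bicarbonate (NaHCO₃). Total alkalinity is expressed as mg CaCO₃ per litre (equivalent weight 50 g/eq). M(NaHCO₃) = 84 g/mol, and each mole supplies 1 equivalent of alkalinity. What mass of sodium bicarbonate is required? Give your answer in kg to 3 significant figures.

(a) 12.5 kg; (b) 5.24 kg

(a) [OCl⁻]/[HOCl] = 10^(pH − pKa) = 10^(7.96 − 7.45) = 3.236; fraction as HOCl = 1/(1 + 3.236) = 0.2361.
(a) Free chlorine required for 2.49 ppm HOCl: 2.49 / 0.2361 = 10.55 ppm.
(a) FC to add: 10.55 − 0.4 = 10.15 mg/L as Cl₂.
(a) Cl₂ equivalent: 10.15 mg/L × 809,000 L = 8209 g.
(a) Product at 65.8% available Cl: 8209 / 0.658 = 12,480 g.

(b) Alkalinity to add: (96 − 76) = 20 mg/L as CaCO₃ × 156,000 L = 3120 g as CaCO₃.
(b) Equivalents: 3120 g ÷ 50 g/eq = 62.4 eq.
(b) NaHCO₃ supplies 1 eq per mole → 62.4 mol.
(b) Mass: 62.4 mol × 84 g/mol = 5242 g.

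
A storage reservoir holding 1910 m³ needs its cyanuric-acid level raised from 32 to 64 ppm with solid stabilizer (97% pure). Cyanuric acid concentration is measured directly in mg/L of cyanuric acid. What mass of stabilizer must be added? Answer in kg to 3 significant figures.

Volume: 1910 m³ = 1,910,000 L.
CYA to add: (64 − 32) = 32 mg/L × 1,910,000 L = 61,120 g cyanuric acid.
At 97% purity: 61,120 / 0.97 = 63,010 g product.

63.0 kg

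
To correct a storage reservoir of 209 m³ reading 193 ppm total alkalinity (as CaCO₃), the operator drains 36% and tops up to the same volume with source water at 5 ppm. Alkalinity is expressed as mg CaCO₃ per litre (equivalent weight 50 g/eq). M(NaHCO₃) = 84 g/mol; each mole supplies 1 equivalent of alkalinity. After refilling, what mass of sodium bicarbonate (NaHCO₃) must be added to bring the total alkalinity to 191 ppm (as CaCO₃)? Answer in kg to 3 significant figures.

23.1 kg

Volume: 209 m³ = 209,000 L.
After draining 36% and refilling: 193 × 0.64 + 5 × 0.36 = 125.32 ppm.
Deficit to target: 191 − 125.32 = 65.68 mg/L.
As CaCO₃: 65.68 mg/L × 209,000 L = 13,730 g; ÷ 50 g/eq ÷ 1 = 274.5 mol NaHCO₃.
Mass: 274.5 × 84 = 23,060 g.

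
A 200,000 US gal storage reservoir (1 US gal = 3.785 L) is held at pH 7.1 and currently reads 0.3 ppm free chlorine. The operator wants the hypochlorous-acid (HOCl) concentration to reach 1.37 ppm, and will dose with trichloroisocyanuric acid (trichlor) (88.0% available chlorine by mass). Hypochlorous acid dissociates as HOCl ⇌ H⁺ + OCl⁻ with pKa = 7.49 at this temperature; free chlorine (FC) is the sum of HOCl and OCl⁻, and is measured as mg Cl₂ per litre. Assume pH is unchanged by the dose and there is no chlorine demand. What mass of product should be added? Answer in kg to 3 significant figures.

Volume: 200,000 US gal × 3.785 L/gal = 757,000 L.
[OCl⁻]/[HOCl] = 10^(pH − pKa) = 10^(7.1 − 7.49) = 0.4074; fraction as HOCl = 1/(1 + 0.4074) = 0.7105.
Free chlorine required for 1.37 ppm HOCl: 1.37 / 0.7105 = 1.928 ppm.
FC to add: 1.928 − 0.3 = 1.628 mg/L as Cl₂.
Cl₂ equivalent: 1.628 mg/L × 757,000 L = 1232 g.
Product at 88.0% available Cl: 1232 / 0.88 = 1401 g.

1.40 kg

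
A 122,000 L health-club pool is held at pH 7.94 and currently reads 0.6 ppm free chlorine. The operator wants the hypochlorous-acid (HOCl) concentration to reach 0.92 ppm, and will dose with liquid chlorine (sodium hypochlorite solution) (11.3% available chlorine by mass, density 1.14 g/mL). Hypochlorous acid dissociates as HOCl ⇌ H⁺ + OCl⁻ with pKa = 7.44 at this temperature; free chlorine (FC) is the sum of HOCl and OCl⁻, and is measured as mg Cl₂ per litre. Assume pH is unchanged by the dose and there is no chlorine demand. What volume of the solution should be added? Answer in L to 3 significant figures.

3.06 L

[OCl⁻]/[HOCl] = 10^(pH − pKa) = 10^(7.94 − 7.44) = 3.162; fraction as HOCl = 1/(1 + 3.162) = 0.2403.
Free chlorine required for 0.92 ppm HOCl: 0.92 / 0.2403 = 3.829 ppm.
FC to add: 3.829 − 0.6 = 3.229 mg/L as Cl₂.
Cl₂ equivalent: 3.229 mg/L × 122,000 L = 394 g.
Product at 11.3% available Cl: 394 / 0.113 = 3486 g.
Volume: 3486 g ÷ 1.14 g/mL = 3058 mL.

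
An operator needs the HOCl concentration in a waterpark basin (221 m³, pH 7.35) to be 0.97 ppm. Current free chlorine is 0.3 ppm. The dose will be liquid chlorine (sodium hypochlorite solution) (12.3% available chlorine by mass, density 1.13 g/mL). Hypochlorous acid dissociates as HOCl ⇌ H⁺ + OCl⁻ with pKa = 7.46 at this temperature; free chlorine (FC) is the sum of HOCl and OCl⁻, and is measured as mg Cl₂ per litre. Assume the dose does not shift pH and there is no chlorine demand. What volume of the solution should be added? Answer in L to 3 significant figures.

Volume: 221 m³ = 221,000 L.
[OCl⁻]/[HOCl] = 10^(pH − pKa) = 10^(7.35 − 7.46) = 0.7762; fraction as HOCl = 1/(1 + 0.7762) = 0.563.
Free chlorine required for 0.97 ppm HOCl: 0.97 / 0.563 = 1.723 ppm.
FC to add: 1.723 − 0.3 = 1.423 mg/L as Cl₂.
Cl₂ equivalent: 1.423 mg/L × 221,000 L = 314.5 g.
Product at 12.3% available Cl: 314.5 / 0.123 = 2557 g.
Volume: 2557 g ÷ 1.13 g/mL = 2263 mL.

2.26 L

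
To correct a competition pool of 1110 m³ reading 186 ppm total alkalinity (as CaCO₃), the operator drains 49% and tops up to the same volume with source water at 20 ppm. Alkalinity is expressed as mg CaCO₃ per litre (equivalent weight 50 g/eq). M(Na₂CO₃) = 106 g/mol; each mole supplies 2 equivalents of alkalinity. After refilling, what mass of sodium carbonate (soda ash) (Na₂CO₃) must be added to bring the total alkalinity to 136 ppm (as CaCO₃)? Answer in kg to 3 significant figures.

36.9 kg

Volume: 1110 m³ = 1,110,000 L.
After draining 49% and refilling: 186 × 0.51 + 20 × 0.49 = 104.66 ppm.
Deficit to target: 136 − 104.66 = 31.34 mg/L.
As CaCO₃: 31.34 mg/L × 1,110,000 L = 34,790 g; ÷ 50 g/eq ÷ 2 = 347.9 mol Na₂CO₃.
Mass: 347.9 × 106 = 36,870 g.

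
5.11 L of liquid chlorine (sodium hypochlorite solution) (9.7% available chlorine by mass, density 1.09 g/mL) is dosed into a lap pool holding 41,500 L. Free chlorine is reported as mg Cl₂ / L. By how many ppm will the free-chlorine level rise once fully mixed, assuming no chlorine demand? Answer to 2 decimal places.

Mass of solution: 5.11 L × 1000 mL/L × 1.09 g/mL = 5570 g.
Available chlorine delivered: 5570 g × 0.097 = 540.3 g as Cl₂.
Concentration rise: 540.3 g / 41,500 L = 13.02 mg/L = 13.02 ppm.

13.02 ppm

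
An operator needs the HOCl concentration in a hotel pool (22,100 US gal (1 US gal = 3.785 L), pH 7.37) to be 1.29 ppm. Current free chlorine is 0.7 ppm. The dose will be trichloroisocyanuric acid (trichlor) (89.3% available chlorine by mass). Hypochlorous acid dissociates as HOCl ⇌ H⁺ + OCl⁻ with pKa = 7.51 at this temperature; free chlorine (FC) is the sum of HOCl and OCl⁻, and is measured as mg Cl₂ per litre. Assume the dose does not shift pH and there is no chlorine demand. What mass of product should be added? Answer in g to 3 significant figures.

143 g

Volume: 22,100 US gal × 3.785 L/gal = 83,648 L.
[OCl⁻]/[HOCl] = 10^(pH − pKa) = 10^(7.37 − 7.51) = 0.7244; fraction as HOCl = 1/(1 + 0.7244) = 0.5799.
Free chlorine required for 1.29 ppm HOCl: 1.29 / 0.5799 = 2.225 ppm.
FC to add: 2.225 − 0.7 = 1.525 mg/L as Cl₂.
Cl₂ equivalent: 1.525 mg/L × 83,648 L = 127.5 g.
Product at 89.3% available Cl: 127.5 / 0.893 = 142.8 g.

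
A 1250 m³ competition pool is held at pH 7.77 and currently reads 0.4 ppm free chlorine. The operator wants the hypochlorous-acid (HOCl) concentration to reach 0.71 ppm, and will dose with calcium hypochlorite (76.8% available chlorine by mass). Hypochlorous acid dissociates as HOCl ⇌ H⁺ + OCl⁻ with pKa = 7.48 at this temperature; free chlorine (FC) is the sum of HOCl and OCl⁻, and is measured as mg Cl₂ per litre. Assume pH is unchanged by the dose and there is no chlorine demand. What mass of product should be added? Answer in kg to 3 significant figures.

Volume: 1250 m³ = 1,250,000 L.
[OCl⁻]/[HOCl] = 10^(pH − pKa) = 10^(7.77 − 7.48) = 1.95; fraction as HOCl = 1/(1 + 1.95) = 0.339.
Free chlorine required for 0.71 ppm HOCl: 0.71 / 0.339 = 2.094 ppm.
FC to add: 2.094 − 0.4 = 1.694 mg/L as Cl₂.
Cl₂ equivalent: 1.694 mg/L × 1,250,000 L = 2118 g.
Product at 76.8% available Cl: 2118 / 0.768 = 2758 g.

2.76 kg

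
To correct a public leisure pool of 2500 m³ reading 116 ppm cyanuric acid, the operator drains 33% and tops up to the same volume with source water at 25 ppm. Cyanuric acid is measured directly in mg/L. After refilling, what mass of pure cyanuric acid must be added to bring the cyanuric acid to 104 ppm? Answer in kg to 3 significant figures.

45.1 kg

Volume: 2500 m³ = 2,500,000 L.
After draining 33% and refilling: 116 × 0.67 + 25 × 0.33 = 85.97 ppm.
Deficit to target: 104 − 85.97 = 18.03 mg/L.
Mass: 18.03 mg/L × 2,500,000 L = 45,080 g cyanuric acid.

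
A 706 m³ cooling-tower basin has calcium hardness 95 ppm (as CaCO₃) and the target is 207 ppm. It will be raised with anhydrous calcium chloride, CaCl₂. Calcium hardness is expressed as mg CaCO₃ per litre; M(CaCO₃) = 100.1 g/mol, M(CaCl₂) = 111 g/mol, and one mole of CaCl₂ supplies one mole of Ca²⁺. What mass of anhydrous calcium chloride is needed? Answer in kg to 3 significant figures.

87.7 kg

Volume: 706 m³ = 706,000 L.
Hardness to add: (207 − 95) = 112 mg/L as CaCO₃ × 706,000 L = 79,070 g as CaCO₃.
Moles of Ca²⁺ (1 mol Ca²⁺ ≡ 1 mol CaCO₃): 79,070 / 100.1 g/mol = 789.9 mol.
Mass of CaCl₂: 789.9 × 111 = 87,680 g.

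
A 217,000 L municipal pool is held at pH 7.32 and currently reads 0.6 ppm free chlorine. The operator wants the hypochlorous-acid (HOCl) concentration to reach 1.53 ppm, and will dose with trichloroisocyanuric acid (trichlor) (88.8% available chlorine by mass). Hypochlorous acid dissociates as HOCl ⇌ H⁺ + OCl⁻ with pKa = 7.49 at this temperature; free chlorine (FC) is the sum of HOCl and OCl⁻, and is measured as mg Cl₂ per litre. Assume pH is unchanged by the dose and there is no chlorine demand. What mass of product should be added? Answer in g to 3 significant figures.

[OCl⁻]/[HOCl] = 10^(pH − pKa) = 10^(7.32 − 7.49) = 0.6761; fraction as HOCl = 1/(1 + 0.6761) = 0.5966.
Free chlorine required for 1.53 ppm HOCl: 1.53 / 0.5966 = 2.564 ppm.
FC to add: 2.564 − 0.6 = 1.964 mg/L as Cl₂.
Cl₂ equivalent: 1.964 mg/L × 217,000 L = 426.3 g.
Product at 88.8% available Cl: 426.3 / 0.888 = 480 g.

480 g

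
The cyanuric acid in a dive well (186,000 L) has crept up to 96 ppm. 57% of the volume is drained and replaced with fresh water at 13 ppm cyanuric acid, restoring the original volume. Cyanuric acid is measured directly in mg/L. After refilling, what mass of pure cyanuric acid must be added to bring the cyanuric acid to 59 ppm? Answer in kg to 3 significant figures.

After draining 57% and refilling: 96 × 0.43 + 13 × 0.57 = 48.69 ppm.
Deficit to target: 59 − 48.69 = 10.31 mg/L.
Mass: 10.31 mg/L × 186,000 L = 1918 g cyanuric acid.

1.92 kg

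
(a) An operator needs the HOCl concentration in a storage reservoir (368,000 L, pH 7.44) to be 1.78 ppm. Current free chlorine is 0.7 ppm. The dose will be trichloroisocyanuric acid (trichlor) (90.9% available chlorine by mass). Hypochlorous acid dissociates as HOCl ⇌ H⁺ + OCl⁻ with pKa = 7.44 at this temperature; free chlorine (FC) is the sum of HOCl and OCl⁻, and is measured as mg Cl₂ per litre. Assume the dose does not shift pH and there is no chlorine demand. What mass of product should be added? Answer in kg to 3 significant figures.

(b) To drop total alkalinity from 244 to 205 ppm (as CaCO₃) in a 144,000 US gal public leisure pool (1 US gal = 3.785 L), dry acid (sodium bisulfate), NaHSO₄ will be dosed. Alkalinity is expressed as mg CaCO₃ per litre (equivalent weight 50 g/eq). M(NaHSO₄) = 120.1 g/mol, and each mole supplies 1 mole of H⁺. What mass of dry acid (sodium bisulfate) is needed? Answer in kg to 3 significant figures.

(a) 1.16 kg; (b) 51.1 kg

(a) [OCl⁻]/[HOCl] = 10^(pH − pKa) = 10^(7.44 − 7.44) = 1; fraction as HOCl = 1/(1 + 1) = 0.5.
(a) Free chlorine required for 1.78 ppm HOCl: 1.78 / 0.5 = 3.56 ppm.
(a) FC to add: 3.56 − 0.7 = 2.86 mg/L as Cl₂.
(a) Cl₂ equivalent: 2.86 mg/L × 368,000 L = 1052 g.
(a) Product at 90.9% available Cl: 1052 / 0.909 = 1158 g.

(b) Volume: 144,000 US gal × 3.785 L/gal = 545,040 L.
(b) Alkalinity to neutralize: (244 − 205) = 39 mg/L as CaCO₃ × 545,040 L = 21,260 g as CaCO₃.
(b) Equivalents of H⁺ required: 21,260 ÷ 50 g/eq = 425.1 eq = 425.1 mol NaHSO₄.
(b) Mass of NaHSO₄: 425.1 × 120.1 = 51,060 g.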